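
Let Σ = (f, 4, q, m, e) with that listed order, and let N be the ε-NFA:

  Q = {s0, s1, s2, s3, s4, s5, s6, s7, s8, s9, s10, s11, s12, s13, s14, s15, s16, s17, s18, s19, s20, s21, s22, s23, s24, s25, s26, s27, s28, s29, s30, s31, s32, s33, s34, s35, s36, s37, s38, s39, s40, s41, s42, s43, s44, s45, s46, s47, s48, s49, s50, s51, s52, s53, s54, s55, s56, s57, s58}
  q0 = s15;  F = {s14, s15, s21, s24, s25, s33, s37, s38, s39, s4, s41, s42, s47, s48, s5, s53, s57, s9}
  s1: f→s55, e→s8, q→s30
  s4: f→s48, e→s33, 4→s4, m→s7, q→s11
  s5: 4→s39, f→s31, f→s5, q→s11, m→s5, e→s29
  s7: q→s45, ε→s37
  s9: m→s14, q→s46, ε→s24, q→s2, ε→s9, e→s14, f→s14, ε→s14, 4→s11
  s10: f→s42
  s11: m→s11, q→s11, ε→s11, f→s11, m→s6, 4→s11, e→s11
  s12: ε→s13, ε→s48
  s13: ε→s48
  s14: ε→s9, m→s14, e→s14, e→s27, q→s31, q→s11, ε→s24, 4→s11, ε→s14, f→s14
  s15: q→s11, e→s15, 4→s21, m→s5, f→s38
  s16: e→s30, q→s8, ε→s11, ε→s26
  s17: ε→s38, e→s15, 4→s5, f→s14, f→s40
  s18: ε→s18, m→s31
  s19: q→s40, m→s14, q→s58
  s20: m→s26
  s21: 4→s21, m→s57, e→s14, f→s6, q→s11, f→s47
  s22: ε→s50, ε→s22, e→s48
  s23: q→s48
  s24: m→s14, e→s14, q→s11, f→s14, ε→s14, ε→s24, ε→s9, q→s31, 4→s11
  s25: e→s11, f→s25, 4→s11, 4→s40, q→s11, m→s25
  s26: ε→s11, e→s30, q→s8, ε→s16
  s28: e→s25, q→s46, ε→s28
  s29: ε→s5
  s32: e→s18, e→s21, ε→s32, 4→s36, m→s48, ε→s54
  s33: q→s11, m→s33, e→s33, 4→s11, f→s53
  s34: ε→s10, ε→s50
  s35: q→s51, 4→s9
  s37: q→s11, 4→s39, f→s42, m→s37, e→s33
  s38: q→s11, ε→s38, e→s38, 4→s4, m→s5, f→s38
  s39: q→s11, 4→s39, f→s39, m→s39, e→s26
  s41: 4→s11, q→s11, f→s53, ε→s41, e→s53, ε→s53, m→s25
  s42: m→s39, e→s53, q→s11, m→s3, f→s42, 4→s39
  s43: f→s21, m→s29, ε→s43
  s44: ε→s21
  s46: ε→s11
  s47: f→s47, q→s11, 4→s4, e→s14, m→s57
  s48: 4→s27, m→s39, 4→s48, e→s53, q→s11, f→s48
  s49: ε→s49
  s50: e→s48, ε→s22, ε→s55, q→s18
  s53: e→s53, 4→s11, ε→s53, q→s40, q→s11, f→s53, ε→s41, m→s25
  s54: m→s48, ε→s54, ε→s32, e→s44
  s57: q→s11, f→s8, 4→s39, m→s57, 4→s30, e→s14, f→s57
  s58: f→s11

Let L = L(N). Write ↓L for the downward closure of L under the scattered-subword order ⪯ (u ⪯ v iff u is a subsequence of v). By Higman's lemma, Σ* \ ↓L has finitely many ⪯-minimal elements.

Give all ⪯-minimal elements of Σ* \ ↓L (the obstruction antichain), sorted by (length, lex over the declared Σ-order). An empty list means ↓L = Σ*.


Antichain: [q, 4e4, m4e, f4fme].

|Q|=59, |F|=18, |δ|=184 (41 ε).
min D↑ (16 st, q0=0, F={3}): 0:f→1,4→2,q→3,m→4,e→0 1:f→1,4→5,q→3,m→4,e→1 2:f→6,4→2,q→3,m→7,e→8 3:f→3,4→3,q→3,m→3,e→3 4:f→4,4→9,q→3,m→4,e→4 5:f→10,4→5,q→3,m→11,e→12 6:f→6,4→5,q→3,m→7,e→8 7:f→7,4→9,q→3,m→7,e→8 8:f→8,4→3,q→3,m→8,e→8 9:f→9,4→9,q→3,m→9,e→3 10:f→10,4→10,q→3,m→9,e→13 11:f→14,4→9,q→3,m→11,e→12 12:f→13,4→3,q→3,m→12,e→12 13:f→13,4→3,q→3,m→15,e→13 14:f→14,4→9,q→3,m→9,e→13 15:f→15,4→3,q→3,m→15,e→3 [Hopcroft].
'q': run [33, 8] end={s11,s2,s31,s40,s45,s46,s6,s8} ∉↓L; 1/1 del acc.
'4e4': run [33, 29, 18, 3] end={s11,s40,s6} — reject; 3/3 del acc.
'm4e': N↓-sim [33, 27, 8, 6] end={s11,s16,s26,s30,s6,s8} rej; 3/3 deletions ∈↓L.
'f4fme': N↓-sim [33, 31, 20, 15, 10, 6] end={s11,s16,s26,s30,s6,s8} rej; 5/5 del acc.
4 words, ⪯-incomp.


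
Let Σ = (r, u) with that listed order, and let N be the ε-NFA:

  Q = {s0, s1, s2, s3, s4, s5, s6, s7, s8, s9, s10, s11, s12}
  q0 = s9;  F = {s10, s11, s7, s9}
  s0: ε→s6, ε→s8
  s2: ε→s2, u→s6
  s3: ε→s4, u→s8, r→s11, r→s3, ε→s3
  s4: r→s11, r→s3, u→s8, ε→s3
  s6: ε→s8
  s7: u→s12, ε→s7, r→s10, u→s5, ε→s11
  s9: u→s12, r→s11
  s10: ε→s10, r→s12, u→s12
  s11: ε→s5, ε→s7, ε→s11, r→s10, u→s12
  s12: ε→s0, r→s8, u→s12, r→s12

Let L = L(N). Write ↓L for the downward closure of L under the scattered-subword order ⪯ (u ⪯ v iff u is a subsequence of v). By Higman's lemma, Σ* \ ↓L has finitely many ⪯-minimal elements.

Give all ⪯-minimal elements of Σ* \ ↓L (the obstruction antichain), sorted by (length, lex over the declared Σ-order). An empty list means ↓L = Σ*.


|Q|=13, |F|=4, |δ|=33 (14 ε).
min D↑ (4 st, q0=0, F={2}): 0:r→1,u→2 1:r→3,u→2 2:r→2,u→2 3:r→2,u→2 [Hopcroft].
'u': N↓-sim [9, 5] end={s0,s12,s5,s6,s8} ∉↓L; 1/1 single-dels accept.
'rrr': N↓-sim [9, 8, 5, 4] end={s0,s12,s6,s8} ∉↓L; 3/3 single-dels accept.
2 minimals (antichain).

Antichain: [u, rrr].


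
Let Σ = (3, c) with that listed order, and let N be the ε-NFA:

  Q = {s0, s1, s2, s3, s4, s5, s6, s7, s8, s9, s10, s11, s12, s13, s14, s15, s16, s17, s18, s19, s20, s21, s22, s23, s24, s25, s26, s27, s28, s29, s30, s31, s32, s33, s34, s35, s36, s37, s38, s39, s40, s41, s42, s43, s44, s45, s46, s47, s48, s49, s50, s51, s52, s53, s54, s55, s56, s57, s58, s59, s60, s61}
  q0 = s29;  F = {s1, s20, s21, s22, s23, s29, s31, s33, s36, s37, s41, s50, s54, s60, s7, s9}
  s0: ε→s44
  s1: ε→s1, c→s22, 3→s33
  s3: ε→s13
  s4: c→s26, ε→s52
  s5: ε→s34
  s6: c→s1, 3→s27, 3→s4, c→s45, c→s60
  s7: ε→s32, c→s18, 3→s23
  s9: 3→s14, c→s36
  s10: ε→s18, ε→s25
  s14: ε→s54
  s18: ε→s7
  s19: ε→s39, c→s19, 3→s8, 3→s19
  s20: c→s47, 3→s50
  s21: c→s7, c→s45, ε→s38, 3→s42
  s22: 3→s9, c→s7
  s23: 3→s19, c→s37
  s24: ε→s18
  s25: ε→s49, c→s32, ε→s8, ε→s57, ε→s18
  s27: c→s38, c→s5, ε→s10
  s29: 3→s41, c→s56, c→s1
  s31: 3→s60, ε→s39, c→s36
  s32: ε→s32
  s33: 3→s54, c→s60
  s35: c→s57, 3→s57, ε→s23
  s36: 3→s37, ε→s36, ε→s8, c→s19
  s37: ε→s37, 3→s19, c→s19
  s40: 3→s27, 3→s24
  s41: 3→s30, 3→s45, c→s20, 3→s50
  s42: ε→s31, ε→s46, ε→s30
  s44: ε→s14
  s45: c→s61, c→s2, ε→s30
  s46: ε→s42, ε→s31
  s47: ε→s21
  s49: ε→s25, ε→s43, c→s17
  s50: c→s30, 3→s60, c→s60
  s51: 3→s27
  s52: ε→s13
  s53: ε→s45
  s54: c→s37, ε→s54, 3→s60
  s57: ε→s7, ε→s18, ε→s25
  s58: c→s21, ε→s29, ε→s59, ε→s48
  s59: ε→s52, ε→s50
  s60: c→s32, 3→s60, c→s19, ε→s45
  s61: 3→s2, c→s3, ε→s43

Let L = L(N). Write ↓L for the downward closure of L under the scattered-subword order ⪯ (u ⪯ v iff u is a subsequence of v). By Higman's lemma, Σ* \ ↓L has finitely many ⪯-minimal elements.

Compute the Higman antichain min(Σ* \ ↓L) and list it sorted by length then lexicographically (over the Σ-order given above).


Antichain: [333c, 33cc, c3cc, c33c3, ccc33].

|Q|=62, |F|=16, |δ|=108 (47 ε).
min D↑ (17 st, q0=0, F={12}): 0:3→1,c→2 1:3→3,c→4 2:3→5,c→6 3:3→7,c→7 4:3→3,c→8 5:3→9,c→7 6:3→10,c→11 7:3→7,c→12 8:3→13,c→11 9:3→7,c→14 10:3→9,c→15 11:3→16,c→11 12:3→12,c→12 13:3→7,c→15 14:3→12,c→12 15:3→14,c→12 16:3→12,c→14 [Hopcroft].
'333c': |S_i|=[34, 30, 21, 13, 9] end={s13,s19,s2,s3,s32,s39,s43,s61,s8} — reject; 4/4 del acc.
'33cc': |S_i|=[34, 30, 21, 14, 9] end={s13,s19,s2,s3,s32,s39,s43,s61,s8} — reject; 4/4 single-dels accept.
'c3cc': run [34, 32, 23, 14, 9] end={s13,s19,s2,s3,s32,s39,s43,s61,s8} ∉↓L; 4/4 deletions ∈↓L.
'c33c3': |S_i|=[34, 32, 23, 15, 10, 4] end={s19,s2,s39,s8} rej; 5/5 single-dels accept.
'ccc33': run [34, 32, 27, 16, 6, 3] end={s19,s39,s8} rej; 5/5 deletions ∈↓L.
5 minimals (antichain).


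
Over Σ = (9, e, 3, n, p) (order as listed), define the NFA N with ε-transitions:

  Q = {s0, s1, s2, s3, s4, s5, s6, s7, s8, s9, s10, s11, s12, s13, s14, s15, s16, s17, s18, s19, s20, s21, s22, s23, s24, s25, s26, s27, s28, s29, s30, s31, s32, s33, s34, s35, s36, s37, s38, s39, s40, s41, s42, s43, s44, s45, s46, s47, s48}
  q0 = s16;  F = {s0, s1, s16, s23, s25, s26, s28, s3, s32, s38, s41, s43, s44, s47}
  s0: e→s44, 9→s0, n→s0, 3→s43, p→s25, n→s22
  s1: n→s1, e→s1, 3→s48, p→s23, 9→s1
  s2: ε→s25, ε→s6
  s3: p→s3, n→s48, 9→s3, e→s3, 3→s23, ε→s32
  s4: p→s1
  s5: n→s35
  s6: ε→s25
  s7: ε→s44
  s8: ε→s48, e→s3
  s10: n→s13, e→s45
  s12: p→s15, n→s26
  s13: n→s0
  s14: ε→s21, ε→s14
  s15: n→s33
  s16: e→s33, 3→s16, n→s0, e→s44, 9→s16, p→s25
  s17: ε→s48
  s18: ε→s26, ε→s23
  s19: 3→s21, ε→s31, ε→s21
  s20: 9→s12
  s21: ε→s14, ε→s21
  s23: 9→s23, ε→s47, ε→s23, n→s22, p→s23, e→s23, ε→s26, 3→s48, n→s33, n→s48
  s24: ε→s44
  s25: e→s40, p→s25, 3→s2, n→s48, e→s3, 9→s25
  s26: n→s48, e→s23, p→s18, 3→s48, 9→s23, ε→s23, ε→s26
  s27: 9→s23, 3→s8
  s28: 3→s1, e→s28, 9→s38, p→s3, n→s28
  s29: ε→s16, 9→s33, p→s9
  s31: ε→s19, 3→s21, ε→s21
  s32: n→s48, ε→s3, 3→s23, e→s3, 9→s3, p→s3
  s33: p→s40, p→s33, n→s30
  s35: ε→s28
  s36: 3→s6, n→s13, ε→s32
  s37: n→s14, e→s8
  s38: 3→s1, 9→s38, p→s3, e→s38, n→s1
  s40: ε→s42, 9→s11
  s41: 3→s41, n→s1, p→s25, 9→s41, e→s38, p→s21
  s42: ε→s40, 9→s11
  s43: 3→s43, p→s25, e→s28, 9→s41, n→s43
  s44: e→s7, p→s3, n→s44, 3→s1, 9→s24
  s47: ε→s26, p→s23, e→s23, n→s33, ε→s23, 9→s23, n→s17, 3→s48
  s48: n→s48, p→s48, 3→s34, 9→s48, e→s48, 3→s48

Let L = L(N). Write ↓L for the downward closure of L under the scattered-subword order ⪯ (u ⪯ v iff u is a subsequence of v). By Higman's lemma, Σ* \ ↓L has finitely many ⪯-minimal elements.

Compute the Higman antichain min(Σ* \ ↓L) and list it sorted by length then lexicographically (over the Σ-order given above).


|Q|=49, |F|=14, |δ|=139 (31 ε).
min D↑ (12 st, q0=0, F={7}): 0:9→0,e→1,3→0,n→2,p→3 1:9→1,e→1,3→4,n→1,p→5 2:9→2,e→1,3→6,n→2,p→3 3:9→3,e→5,3→3,n→7,p→3 4:9→4,e→4,3→7,n→4,p→8 5:9→5,e→5,3→8,n→7,p→5 6:9→9,e→10,3→6,n→6,p→3 7:9→7,e→7,3→7,n→7,p→7 8:9→8,e→8,3→7,n→7,p→8 9:9→9,e→11,3→9,n→4,p→3 10:9→11,e→10,3→4,n→10,p→5 11:9→11,e→11,3→4,n→4,p→5 (ε-aug+det+¬).
'pn': N↓-sim [30, 20, 9] end={s11,s17,s22,s30,s33,s34,s40,s42,s48} ∉↓L; 2/2 single-dels accept.
'e33': |S_i|=[30, 21, 14, 2] end={s34,s48} ∉↓L; 3/3 del acc.
'n39n3': run [30, 29, 25, 23, 14, 2] end={s34,s48} — reject; 5/5 single-dels accept.
3 words, ⪯-incomp.

A = [pn, e33, n39n3].


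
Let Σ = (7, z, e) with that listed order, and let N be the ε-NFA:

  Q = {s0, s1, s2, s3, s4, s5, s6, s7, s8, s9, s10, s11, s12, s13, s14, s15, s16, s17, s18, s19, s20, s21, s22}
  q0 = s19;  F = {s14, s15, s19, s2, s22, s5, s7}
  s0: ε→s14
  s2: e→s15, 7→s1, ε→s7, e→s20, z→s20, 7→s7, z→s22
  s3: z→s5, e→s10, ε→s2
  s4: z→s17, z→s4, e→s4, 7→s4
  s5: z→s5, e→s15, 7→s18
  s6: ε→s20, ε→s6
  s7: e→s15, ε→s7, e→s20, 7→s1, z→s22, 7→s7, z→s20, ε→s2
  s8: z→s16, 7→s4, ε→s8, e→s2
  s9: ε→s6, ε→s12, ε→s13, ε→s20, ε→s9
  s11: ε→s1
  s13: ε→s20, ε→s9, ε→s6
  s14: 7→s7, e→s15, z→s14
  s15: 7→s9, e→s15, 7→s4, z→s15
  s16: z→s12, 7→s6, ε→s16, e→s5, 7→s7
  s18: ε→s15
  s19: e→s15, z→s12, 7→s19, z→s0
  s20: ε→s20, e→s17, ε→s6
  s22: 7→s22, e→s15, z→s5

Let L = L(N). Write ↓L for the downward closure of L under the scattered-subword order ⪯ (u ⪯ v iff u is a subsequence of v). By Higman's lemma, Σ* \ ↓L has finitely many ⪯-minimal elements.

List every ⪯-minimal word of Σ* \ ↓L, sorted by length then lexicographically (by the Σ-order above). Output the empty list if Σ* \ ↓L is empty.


|Q|=23, |F|=7, |δ|=64 (21 ε).
min D↑ (7 st, q0=0, F={4}): 0:7→0,z→1,e→2 1:7→3,z→1,e→2 2:7→4,z→2,e→2 3:7→3,z→5,e→2 4:7→4,z→4,e→4 5:7→5,z→6,e→2 6:7→2,z→6,e→2 (ε-aug+det+¬).
'e7': |S_i|=[17, 8, 7] end={s12,s13,s17,s20,s4,s6,s9} — reject; 2/2 deletions ∈↓L.
'z7zz77': N↓-sim [17, 16, 14, 11, 10, 9, 7] end={s12,s13,s17,s20,s4,s6,s9} rej; 6/6 deletions ∈↓L.
2 words, ⪯-incomp.

min(Σ*\↓L) = [e7, z7zz77].


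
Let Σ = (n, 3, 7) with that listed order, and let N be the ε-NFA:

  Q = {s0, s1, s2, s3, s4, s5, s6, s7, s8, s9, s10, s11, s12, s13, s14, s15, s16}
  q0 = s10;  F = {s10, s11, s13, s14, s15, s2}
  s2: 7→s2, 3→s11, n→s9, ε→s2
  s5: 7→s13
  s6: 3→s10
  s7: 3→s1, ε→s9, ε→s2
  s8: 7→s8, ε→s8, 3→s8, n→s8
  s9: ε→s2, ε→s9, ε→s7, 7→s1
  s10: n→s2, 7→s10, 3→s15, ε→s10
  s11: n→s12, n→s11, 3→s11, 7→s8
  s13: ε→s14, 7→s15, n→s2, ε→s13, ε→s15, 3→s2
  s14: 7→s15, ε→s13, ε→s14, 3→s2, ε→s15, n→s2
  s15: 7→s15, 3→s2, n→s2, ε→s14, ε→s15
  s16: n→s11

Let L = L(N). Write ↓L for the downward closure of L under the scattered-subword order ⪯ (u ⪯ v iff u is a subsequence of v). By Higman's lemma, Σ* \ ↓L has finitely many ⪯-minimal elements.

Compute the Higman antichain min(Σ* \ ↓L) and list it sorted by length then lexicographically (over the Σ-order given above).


|Q|=17, |F|=6, |δ|=43 (16 ε).
min D↑ (5 st, q0=0, F={4}): 0:n→1,3→2,7→0 1:n→1,3→3,7→1 2:n→1,3→1,7→2 3:n→3,3→3,7→4 4:n→4,3→4,7→4 [Hopcroft].
'n37': N↓-sim [11, 7, 4, 1] end={s8} rej; 3/3 deletions ∈↓L.
'3337': run [11, 10, 7, 4, 1] end={s8} — reject; 4/4 single-dels accept.
2 obstructions.

min(Σ*\↓L) = [n37, 3337].


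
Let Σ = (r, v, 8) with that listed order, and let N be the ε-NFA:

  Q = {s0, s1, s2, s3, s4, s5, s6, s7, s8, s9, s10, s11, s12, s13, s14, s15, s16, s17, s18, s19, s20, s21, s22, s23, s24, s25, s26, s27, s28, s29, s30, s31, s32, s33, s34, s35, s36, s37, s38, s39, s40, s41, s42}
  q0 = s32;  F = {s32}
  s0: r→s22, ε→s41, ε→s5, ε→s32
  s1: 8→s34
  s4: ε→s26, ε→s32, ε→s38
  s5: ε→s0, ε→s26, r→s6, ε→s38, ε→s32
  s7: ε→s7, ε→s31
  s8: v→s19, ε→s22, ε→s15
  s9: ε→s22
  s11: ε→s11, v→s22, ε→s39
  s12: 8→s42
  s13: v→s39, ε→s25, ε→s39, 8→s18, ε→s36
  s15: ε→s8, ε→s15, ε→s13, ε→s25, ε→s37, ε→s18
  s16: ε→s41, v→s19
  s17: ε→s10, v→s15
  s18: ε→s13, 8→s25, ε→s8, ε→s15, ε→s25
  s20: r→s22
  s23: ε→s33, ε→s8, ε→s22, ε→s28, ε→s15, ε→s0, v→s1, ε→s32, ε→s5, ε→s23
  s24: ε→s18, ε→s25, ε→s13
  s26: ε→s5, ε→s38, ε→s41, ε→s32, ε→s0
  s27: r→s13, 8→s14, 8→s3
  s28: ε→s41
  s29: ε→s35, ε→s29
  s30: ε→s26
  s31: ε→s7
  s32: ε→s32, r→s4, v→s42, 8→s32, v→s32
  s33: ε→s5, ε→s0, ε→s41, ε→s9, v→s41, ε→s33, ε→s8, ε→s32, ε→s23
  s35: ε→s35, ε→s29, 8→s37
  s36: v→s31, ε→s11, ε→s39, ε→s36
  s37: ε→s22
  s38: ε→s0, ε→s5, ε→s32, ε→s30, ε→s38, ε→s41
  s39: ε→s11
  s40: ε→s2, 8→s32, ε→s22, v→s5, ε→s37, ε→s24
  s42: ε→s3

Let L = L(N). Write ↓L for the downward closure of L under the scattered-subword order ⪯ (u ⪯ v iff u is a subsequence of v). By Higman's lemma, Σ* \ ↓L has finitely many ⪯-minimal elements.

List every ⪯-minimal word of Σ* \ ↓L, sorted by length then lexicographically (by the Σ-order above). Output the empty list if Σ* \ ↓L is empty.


|Q|=43, |F|=1, |δ|=106 (81 ε).
min D↑ (1 st, q0=0, F={}): 0:r→0,v→0,8→0.
L(D↑) = ∅; no obstructions.

min(Σ*\↓L) = [].


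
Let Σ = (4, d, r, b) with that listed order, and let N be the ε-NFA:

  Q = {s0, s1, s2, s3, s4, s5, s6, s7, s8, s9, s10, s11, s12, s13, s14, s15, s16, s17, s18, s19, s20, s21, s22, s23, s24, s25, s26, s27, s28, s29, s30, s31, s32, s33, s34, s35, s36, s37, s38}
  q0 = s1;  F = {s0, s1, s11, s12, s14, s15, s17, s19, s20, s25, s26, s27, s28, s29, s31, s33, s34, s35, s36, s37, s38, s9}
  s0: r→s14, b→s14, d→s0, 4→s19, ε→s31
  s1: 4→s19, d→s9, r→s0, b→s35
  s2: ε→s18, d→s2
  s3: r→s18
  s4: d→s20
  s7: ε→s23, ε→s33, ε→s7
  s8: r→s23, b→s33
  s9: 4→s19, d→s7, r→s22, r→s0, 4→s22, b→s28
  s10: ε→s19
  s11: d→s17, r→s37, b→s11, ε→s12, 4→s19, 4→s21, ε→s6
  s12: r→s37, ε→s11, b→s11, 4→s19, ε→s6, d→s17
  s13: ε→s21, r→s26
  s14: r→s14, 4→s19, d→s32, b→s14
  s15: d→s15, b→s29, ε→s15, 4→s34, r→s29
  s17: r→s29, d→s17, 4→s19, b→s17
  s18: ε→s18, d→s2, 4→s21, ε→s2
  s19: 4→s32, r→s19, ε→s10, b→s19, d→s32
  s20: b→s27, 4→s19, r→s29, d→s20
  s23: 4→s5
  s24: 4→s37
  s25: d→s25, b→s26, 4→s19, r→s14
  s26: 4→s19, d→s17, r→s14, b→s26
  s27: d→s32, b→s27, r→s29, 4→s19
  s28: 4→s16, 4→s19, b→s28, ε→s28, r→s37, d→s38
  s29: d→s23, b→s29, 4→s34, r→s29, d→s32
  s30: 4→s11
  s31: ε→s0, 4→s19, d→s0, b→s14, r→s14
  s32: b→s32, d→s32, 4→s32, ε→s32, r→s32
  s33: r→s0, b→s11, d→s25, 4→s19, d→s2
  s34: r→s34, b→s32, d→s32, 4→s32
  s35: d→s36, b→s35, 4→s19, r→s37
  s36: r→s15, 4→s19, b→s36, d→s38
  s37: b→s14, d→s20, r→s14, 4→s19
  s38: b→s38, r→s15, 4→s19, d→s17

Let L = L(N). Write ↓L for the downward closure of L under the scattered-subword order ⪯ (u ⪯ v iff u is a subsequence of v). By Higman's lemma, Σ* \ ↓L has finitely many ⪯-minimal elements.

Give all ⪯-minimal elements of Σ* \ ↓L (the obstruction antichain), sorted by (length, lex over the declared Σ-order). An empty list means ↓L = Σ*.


A = [44, 4d, rrd, rbd, dddrd, bdr4b].

|Q|=39, |F|=22, |δ|=127 (18 ε).
min D↑ (21 st, q0=0, F={5}): 0:4→1,d→2,r→3,b→4 1:4→5,d→5,r→1,b→1 2:4→1,d→6,r→3,b→7 3:4→1,d→3,r→8,b→8 4:4→1,d→9,r→10,b→4 5:4→5,d→5,r→5,b→5 6:4→1,d→11,r→3,b→12 7:4→1,d→13,r→10,b→7 8:4→1,d→5,r→8,b→8 9:4→1,d→13,r→14,b→9 10:4→1,d→15,r→8,b→8 11:4→1,d→11,r→8,b→16 12:4→1,d→17,r→10,b→12 13:4→1,d→17,r→14,b→13 14:4→18,d→14,r→19,b→19 15:4→1,d→15,r→19,b→20 16:4→1,d→17,r→8,b→16 17:4→1,d→17,r→19,b→17 18:4→5,d→5,r→18,b→5 19:4→18,d→5,r→19,b→19 20:4→1,d→5,r→19,b→20 (ε-aug+det+¬).
'44': |S_i|=[33, 8, 1] end={s32} rej; 2/2 single-dels accept.
'4d': N↓-sim [33, 8, 1] end={s32} — reject; 2/2 deletions ∈↓L.
'rrd': |S_i|=[33, 15, 8, 3] end={s23,s32,s5} rej; 3/3 single-dels accept.
'rbd': run [33, 15, 9, 3] end={s23,s32,s5} ∉↓L; 3/3 del acc.
'dddrd': run [33, 31, 26, 19, 8, 3] end={s23,s32,s5} rej; 5/5 del acc.
'bdr4b': |S_i|=[33, 23, 13, 8, 3, 1] end={s32} ∉↓L; 5/5 deletions ∈↓L.
6 obstructions.


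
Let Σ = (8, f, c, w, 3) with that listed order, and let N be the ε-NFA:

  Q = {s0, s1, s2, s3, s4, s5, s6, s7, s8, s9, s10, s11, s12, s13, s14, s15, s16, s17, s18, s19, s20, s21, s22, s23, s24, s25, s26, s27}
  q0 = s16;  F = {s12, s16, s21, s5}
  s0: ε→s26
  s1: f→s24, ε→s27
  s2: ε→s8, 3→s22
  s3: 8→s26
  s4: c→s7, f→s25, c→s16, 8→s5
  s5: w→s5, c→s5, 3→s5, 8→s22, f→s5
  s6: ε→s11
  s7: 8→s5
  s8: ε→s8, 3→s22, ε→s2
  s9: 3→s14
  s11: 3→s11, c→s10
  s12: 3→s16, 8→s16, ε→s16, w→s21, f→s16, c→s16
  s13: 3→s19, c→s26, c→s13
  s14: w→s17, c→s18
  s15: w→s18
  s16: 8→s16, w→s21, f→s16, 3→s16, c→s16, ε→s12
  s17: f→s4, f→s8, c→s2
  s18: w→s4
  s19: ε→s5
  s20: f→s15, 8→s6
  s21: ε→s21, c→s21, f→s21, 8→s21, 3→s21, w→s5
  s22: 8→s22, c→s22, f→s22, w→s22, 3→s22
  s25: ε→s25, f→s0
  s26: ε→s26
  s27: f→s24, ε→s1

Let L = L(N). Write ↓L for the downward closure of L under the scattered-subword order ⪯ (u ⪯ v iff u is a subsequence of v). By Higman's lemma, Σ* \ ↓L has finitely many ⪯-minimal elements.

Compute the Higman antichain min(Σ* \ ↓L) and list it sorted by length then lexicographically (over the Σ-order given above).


A = [ww8].

|Q|=28, |F|=4, |δ|=64 (13 ε).
min D↑ (4 st, q0=0, F={3}): 0:8→0,f→0,c→0,w→1,3→0 1:8→1,f→1,c→1,w→2,3→1 2:8→3,f→2,c→2,w→2,3→2 3:8→3,f→3,c→3,w→3,3→3 (ε-aug+det+¬).
'ww8': N↓-sim [5, 3, 2, 1] end={s22} — reject; 3/3 deletions ∈↓L.
1 obstructions.


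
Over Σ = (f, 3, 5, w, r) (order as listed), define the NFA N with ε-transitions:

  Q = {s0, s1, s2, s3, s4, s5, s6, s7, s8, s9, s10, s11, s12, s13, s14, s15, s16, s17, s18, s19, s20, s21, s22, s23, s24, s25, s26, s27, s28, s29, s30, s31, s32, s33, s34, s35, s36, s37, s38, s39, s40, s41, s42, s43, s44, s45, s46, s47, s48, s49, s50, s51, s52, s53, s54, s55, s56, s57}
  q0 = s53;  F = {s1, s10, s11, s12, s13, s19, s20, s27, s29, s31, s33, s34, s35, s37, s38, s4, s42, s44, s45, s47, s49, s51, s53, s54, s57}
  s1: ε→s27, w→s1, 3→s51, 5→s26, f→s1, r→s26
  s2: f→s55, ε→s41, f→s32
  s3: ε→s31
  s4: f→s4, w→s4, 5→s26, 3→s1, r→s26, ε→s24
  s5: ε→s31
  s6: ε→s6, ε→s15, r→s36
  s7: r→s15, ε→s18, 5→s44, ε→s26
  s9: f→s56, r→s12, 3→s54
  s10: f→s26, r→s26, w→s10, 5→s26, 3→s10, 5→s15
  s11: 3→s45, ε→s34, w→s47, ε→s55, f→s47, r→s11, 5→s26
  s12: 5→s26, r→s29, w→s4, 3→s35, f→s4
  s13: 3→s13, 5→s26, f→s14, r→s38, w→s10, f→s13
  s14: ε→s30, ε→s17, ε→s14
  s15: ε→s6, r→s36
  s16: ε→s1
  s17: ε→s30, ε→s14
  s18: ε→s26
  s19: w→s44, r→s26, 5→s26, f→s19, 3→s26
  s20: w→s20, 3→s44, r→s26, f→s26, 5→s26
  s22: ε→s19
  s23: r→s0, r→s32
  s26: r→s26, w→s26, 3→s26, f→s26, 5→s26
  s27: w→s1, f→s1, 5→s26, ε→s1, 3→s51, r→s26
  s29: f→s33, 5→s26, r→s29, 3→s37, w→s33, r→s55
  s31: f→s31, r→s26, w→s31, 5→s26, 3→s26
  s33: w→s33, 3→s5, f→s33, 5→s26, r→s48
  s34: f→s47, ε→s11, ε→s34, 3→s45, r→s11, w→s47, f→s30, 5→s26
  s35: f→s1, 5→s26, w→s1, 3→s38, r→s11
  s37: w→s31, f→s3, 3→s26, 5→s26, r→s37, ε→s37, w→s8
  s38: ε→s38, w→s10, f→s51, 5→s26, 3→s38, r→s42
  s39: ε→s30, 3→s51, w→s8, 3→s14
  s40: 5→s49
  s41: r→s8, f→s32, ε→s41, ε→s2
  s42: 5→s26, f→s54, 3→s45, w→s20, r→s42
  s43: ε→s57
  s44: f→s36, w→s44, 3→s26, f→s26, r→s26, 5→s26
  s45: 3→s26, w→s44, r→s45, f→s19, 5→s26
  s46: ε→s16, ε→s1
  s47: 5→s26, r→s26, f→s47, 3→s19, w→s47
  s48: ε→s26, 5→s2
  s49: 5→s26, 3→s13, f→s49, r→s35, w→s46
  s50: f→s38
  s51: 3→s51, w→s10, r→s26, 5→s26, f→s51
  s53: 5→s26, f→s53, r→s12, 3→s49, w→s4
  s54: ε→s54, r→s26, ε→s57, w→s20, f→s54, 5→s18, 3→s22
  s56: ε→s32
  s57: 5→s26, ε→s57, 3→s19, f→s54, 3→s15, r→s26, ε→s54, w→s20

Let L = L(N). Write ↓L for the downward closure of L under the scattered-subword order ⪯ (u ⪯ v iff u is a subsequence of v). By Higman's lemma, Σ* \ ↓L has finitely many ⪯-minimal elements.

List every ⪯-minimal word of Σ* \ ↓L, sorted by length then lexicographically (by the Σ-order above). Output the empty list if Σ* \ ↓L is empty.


min(Σ*\↓L) = [5, wr, rfr, 33wf, rr33].

|Q|=58, |F|=25, |δ|=193 (37 ε).
min D↑ (23 st, q0=0, F={2}): 0:f→0,3→1,5→2,w→3,r→4 1:f→1,3→5,5→2,w→6,r→7 2:f→2,3→2,5→2,w→2,r→2 3:f→3,3→6,5→2,w→3,r→2 4:f→3,3→7,5→2,w→3,r→8 5:f→5,3→5,5→2,w→9,r→10 6:f→6,3→11,5→2,w→6,r→2 7:f→6,3→10,5→2,w→6,r→12 8:f→13,3→14,5→2,w→13,r→8 9:f→2,3→9,5→2,w→9,r→2 10:f→11,3→10,5→2,w→9,r→15 11:f→11,3→11,5→2,w→9,r→2 12:f→16,3→17,5→2,w→16,r→12 13:f→13,3→18,5→2,w→13,r→2 14:f→18,3→2,5→2,w→18,r→14 15:f→19,3→17,5→2,w→20,r→15 16:f→16,3→21,5→2,w→16,r→2 17:f→21,3→2,5→2,w→22,r→17 18:f→18,3→2,5→2,w→18,r→2 19:f→19,3→21,5→2,w→20,r→2 20:f→2,3→22,5→2,w→20,r→2 21:f→21,3→2,5→2,w→22,r→2 22:f→2,3→2,5→2,w→22,r→2 (ε-aug+det+¬).
'5': N↓-sim [45, 10] end={s15,s18,s2,s26,s32,s36,s41,s55,s6,s8} rej; 1/1 single-dels accept.
'wr': run [45, 25, 8] end={s2,s26,s32,s36,s41,s48,s55,s8} ∉↓L; 2/2 deletions ∈↓L.
'rfr': run [45, 38, 29, 8] end={s2,s26,s32,s36,s41,s48,s55,s8} rej; 3/3 single-dels accept.
'33wf': run [45, 35, 20, 7, 2] end={s26,s36} — reject; 4/4 deletions ∈↓L.
'rr33': |S_i|=[45, 38, 29, 13, 1] end={s26} — reject; 4/4 deletions ∈↓L.
5 minimals (antichain).


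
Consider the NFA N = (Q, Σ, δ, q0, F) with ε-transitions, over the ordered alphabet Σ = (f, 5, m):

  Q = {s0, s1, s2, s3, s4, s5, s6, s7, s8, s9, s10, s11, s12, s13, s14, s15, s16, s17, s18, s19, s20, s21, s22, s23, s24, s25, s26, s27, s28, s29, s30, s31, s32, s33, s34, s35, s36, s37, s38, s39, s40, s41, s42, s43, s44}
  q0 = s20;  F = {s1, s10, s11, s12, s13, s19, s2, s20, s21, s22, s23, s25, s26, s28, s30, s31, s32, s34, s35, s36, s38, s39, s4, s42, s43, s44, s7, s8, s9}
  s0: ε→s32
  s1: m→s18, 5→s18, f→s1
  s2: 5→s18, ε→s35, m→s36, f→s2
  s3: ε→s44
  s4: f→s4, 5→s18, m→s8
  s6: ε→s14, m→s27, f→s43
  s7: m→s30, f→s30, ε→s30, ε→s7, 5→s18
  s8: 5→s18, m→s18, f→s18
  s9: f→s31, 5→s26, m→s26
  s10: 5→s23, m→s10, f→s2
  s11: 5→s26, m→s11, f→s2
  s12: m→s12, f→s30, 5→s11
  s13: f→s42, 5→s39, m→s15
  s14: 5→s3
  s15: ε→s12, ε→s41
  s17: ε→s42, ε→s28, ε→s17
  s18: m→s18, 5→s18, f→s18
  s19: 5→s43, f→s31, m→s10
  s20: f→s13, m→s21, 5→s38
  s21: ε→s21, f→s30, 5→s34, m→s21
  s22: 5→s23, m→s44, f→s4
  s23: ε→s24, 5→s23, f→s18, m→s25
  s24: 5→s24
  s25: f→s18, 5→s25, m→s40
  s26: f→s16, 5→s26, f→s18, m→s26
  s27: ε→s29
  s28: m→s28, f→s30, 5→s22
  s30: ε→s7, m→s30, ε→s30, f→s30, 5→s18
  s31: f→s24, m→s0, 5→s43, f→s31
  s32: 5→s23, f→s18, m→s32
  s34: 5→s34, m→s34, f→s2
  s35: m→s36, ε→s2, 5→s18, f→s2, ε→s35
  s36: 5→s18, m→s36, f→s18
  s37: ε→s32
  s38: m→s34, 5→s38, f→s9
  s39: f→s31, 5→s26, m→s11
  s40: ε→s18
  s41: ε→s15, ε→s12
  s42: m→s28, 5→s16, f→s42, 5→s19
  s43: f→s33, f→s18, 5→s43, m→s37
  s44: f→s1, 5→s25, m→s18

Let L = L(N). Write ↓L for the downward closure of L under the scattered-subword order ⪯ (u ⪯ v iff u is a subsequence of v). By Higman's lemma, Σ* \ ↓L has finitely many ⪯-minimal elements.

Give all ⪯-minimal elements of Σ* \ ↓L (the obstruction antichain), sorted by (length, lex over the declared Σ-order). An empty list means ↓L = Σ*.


min(Σ*\↓L) = [mf5, f55f, 5f5f, 5fmf, ffm5mm].

|Q|=45, |F|=29, |δ|=120 (22 ε).
min D↑ (28 st, q0=0, F={16}): 0:f→1,5→2,m→3 1:f→4,5→5,m→6 2:f→7,5→2,m→8 3:f→9,5→8,m→3 4:f→4,5→10,m→11 5:f→12,5→13,m→14 6:f→9,5→14,m→6 7:f→12,5→13,m→13 8:f→15,5→8,m→8 9:f→9,5→16,m→9 10:f→12,5→17,m→18 11:f→9,5→19,m→11 12:f→12,5→17,m→20 13:f→16,5→13,m→13 14:f→15,5→13,m→14 15:f→15,5→16,m→21 16:f→16,5→16,m→16 17:f→16,5→17,m→20 18:f→15,5→22,m→18 19:f→23,5→22,m→24 20:f→16,5→22,m→20 21:f→16,5→16,m→21 22:f→16,5→22,m→25 23:f→23,5→16,m→26 24:f→27,5→25,m→16 25:f→16,5→25,m→16 26:f→16,5→16,m→16 27:f→27,5→16,m→16 (ε-aug+det+¬).
'mf5': |S_i|=[38, 28, 10, 1] end={s18} ∉↓L; 3/3 deletions ∈↓L.
'f55f': N↓-sim [38, 34, 25, 11, 3] end={s16,s18,s33} rej; 4/4 deletions ∈↓L.
'5f5f': N↓-sim [38, 28, 20, 11, 3] end={s16,s18,s33} — reject; 4/4 del acc.
'5fmf': N↓-sim [38, 28, 20, 12, 2] end={s16,s18} rej; 4/4 single-dels accept.
'ffm5mm': N↓-sim [38, 34, 26, 20, 10, 6, 2] end={s18,s40} — reject; 6/6 deletions ∈↓L.
5 words, ⪯-incomp.


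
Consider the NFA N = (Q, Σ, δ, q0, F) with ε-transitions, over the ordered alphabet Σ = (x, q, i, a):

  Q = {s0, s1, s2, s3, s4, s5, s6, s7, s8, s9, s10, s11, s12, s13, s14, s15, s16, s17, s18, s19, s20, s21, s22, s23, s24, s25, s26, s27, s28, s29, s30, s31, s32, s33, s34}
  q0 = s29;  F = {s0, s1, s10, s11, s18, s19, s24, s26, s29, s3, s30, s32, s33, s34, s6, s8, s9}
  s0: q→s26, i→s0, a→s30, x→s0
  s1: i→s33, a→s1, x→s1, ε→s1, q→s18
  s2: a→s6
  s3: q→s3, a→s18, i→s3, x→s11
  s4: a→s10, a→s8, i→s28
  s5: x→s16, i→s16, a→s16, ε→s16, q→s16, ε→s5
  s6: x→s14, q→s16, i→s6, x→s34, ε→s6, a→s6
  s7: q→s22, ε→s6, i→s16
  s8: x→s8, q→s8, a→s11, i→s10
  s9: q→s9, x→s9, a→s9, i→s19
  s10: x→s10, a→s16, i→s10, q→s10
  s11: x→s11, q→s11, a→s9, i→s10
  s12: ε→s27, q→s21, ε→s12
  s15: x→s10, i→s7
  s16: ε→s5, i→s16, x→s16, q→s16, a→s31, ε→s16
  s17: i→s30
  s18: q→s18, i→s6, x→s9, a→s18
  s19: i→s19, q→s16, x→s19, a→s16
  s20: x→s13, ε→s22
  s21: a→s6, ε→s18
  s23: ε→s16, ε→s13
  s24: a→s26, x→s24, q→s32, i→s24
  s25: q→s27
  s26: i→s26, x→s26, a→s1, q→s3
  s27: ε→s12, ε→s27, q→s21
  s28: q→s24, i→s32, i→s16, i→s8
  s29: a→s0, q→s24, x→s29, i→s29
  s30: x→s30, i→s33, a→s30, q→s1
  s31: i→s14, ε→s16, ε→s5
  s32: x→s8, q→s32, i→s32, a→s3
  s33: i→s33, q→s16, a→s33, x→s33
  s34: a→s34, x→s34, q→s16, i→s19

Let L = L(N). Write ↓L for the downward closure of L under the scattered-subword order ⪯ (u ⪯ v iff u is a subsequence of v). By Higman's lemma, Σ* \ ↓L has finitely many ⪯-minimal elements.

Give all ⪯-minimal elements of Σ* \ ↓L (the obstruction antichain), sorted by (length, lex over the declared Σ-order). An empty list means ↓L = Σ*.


|Q|=35, |F|=17, |δ|=113 (17 ε).
min D↑ (18 st, q0=0, F={13}): 0:x→0,q→1,i→0,a→2 1:x→1,q→3,i→1,a→4 2:x→2,q→4,i→2,a→5 3:x→6,q→3,i→3,a→7 4:x→4,q→7,i→4,a→8 5:x→5,q→8,i→9,a→5 6:x→6,q→6,i→10,a→11 7:x→11,q→7,i→7,a→12 8:x→8,q→12,i→9,a→8 9:x→9,q→13,i→9,a→9 10:x→10,q→10,i→10,a→13 11:x→11,q→11,i→10,a→14 12:x→14,q→12,i→15,a→12 13:x→13,q→13,i→13,a→13 14:x→14,q→14,i→16,a→14 15:x→17,q→13,i→15,a→15 16:x→16,q→13,i→16,a→13 17:x→17,q→13,i→16,a→17.
'aaiq': |S_i|=[21, 17, 12, 8, 4] end={s14,s16,s31,s5} rej; 4/4 single-dels accept.
'qqxia': |S_i|=[21, 18, 14, 10, 6, 4] end={s14,s16,s31,s5} ∉↓L; 5/5 single-dels accept.
2 minimals (antichain).

min(Σ*\↓L) = [aaiq, qqxia].


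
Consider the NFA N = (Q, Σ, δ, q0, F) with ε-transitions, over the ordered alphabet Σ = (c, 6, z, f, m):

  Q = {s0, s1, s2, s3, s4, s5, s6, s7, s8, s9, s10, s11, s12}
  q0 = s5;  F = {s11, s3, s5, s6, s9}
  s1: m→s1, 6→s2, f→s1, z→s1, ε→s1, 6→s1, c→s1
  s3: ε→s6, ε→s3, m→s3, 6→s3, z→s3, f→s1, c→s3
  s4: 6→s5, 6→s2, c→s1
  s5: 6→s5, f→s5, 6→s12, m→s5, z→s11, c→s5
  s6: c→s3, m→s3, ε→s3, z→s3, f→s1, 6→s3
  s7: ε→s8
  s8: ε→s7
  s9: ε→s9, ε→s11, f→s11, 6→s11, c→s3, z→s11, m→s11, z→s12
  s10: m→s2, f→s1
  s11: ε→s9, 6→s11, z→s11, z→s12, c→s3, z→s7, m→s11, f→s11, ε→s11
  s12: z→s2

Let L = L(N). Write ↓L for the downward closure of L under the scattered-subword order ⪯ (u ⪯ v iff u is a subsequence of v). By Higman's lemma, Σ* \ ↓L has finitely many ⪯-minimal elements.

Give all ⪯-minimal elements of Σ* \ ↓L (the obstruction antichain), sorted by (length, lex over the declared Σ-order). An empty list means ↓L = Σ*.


min(Σ*\↓L) = [zcf].

|Q|=13, |F|=5, |δ|=51 (10 ε).
min D↑ (4 st, q0=0, F={3}): 0:c→0,6→0,z→1,f→0,m→0 1:c→2,6→1,z→1,f→1,m→1 2:c→2,6→2,z→2,f→3,m→2 3:c→3,6→3,z→3,f→3,m→3 [Hopcroft].
'zcf': |S_i|=[10, 9, 4, 2] end={s1,s2} ∉↓L; 3/3 single-dels accept.
1 words, ⪯-incomp.


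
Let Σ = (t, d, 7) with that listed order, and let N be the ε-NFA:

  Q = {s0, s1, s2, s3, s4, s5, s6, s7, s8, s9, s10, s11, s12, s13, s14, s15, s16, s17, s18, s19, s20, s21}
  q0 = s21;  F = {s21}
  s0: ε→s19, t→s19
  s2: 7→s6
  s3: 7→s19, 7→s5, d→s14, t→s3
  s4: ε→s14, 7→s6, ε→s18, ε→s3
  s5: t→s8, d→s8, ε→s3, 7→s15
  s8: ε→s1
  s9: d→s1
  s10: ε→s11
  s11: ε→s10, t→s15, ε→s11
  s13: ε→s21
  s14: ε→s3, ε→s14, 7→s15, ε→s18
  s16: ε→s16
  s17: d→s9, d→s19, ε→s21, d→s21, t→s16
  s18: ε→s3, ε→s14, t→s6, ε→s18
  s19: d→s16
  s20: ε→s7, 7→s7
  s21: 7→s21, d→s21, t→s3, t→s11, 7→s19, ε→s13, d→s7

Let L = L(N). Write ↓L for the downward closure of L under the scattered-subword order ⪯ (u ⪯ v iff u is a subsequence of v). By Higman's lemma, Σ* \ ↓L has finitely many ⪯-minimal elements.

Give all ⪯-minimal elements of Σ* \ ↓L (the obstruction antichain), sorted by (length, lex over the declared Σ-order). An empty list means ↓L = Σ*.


|Q|=22, |F|=1, |δ|=46 (20 ε).
min D↑ (2 st, q0=0, F={1}): 0:t→1,d→0,7→0 1:t→1,d→1,7→1.
't': |S_i|=[15, 12] end={s1,s10,s11,s14,s15,s16,s18,s19,s3,s5,s6,s8} — reject; 1/1 del acc.
1 obstructions.

A = [t].


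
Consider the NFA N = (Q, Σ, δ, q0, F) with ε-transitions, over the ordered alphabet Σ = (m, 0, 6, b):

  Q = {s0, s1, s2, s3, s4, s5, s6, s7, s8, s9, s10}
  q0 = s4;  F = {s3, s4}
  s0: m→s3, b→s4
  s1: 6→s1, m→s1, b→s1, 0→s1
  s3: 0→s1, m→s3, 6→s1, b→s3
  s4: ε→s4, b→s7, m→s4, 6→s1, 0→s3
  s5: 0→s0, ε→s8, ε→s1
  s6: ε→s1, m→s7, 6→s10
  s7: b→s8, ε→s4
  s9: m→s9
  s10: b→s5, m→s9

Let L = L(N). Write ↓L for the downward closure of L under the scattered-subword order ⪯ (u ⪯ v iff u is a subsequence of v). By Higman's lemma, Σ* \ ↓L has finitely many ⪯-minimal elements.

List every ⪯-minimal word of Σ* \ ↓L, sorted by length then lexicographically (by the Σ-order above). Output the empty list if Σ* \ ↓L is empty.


min(Σ*\↓L) = [6, 00].

|Q|=11, |F|=2, |δ|=26 (5 ε).
min D↑ (3 st, q0=0, F={2}): 0:m→0,0→1,6→2,b→0 1:m→1,0→2,6→2,b→1 2:m→2,0→2,6→2,b→2 [Hopcroft].
'6': N↓-sim [5, 1] end={s1} rej; 1/1 single-dels accept.
'00': |S_i|=[5, 2, 1] end={s1} rej; 2/2 single-dels accept.
2 obstructions.


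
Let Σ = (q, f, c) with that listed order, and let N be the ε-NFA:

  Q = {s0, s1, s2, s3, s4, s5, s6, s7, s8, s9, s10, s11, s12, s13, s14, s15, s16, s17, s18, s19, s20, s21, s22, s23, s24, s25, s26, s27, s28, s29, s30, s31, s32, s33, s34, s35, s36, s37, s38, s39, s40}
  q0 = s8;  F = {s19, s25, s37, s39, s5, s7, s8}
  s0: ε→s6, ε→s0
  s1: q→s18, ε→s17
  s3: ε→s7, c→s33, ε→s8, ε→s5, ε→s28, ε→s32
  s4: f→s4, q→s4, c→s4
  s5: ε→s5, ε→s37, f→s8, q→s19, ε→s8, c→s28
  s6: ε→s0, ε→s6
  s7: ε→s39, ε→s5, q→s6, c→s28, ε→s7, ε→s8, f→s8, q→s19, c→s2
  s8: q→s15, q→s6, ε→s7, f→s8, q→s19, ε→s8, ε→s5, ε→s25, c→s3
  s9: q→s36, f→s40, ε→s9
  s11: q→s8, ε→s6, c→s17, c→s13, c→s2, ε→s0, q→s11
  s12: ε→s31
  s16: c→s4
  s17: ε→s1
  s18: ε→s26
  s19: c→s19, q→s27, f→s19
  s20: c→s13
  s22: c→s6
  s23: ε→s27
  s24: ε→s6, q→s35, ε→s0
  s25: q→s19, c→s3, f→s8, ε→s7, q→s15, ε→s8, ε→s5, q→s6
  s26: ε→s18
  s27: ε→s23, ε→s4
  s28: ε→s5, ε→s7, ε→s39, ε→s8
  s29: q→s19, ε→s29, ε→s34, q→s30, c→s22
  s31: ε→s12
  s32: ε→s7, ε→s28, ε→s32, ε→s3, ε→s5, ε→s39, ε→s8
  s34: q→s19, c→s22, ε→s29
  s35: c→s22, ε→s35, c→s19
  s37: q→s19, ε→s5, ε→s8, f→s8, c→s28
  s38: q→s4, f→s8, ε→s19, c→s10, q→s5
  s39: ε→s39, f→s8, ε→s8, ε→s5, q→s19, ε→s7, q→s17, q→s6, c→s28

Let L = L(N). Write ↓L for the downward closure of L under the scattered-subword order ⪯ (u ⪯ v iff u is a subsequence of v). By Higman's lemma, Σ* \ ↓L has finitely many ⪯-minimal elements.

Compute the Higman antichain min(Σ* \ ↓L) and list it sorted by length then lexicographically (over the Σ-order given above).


A = [qq].

|Q|=41, |F|=7, |δ|=115 (59 ε).
min D↑ (3 st, q0=0, F={2}): 0:q→1,f→0,c→0 1:q→2,f→1,c→1 2:q→2,f→2,c→2 (ε-aug+det+¬).
'qq': run [22, 11, 5] end={s18,s23,s26,s27,s4} — reject; 2/2 del acc.
1 words, ⪯-incomp.


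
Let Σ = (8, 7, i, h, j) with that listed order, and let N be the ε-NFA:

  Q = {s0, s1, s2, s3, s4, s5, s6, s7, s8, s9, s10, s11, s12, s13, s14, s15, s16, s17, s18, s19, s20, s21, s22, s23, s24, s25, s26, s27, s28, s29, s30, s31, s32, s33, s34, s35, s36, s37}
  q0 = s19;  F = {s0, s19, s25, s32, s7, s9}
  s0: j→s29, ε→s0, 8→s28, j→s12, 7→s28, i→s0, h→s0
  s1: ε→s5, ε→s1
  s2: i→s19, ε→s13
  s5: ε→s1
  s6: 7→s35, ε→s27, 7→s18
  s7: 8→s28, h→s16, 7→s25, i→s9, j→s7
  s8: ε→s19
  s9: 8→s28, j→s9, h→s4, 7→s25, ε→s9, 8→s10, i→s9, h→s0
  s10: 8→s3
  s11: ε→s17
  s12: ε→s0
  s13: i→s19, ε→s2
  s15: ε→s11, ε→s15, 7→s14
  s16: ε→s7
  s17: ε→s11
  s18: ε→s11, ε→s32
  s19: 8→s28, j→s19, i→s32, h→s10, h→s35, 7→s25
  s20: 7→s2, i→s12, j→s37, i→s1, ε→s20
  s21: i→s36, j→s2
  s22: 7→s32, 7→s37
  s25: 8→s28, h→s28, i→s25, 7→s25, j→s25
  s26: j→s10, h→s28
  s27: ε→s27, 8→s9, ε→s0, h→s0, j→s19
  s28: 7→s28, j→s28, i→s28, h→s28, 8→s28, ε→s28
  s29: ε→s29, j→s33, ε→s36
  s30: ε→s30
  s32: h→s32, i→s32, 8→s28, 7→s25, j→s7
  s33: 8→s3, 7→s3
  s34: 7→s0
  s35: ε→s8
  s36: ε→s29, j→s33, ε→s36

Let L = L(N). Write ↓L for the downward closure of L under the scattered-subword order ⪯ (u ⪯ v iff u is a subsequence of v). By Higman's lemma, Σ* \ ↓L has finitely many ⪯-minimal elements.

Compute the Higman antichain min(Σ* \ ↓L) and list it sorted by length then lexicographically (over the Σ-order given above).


|Q|=38, |F|=6, |δ|=90 (27 ε).
min D↑ (7 st, q0=0, F={1}): 0:8→1,7→2,i→3,h→0,j→0 1:8→1,7→1,i→1,h→1,j→1 2:8→1,7→2,i→2,h→1,j→2 3:8→1,7→2,i→3,h→3,j→4 4:8→1,7→2,i→5,h→4,j→4 5:8→1,7→2,i→5,h→6,j→5 6:8→1,7→1,i→6,h→6,j→6 [Hopcroft].
'8': N↓-sim [17, 3] end={s10,s28,s3} rej; 1/1 single-dels accept.
'7h': N↓-sim [17, 3, 1] end={s28} — reject; 2/2 deletions ∈↓L.
'ijih7': run [17, 14, 13, 11, 8, 2] end={s28,s3} — reject; 5/5 del acc.
3 words, ⪯-incomp.

A = [8, 7h, ijih7].


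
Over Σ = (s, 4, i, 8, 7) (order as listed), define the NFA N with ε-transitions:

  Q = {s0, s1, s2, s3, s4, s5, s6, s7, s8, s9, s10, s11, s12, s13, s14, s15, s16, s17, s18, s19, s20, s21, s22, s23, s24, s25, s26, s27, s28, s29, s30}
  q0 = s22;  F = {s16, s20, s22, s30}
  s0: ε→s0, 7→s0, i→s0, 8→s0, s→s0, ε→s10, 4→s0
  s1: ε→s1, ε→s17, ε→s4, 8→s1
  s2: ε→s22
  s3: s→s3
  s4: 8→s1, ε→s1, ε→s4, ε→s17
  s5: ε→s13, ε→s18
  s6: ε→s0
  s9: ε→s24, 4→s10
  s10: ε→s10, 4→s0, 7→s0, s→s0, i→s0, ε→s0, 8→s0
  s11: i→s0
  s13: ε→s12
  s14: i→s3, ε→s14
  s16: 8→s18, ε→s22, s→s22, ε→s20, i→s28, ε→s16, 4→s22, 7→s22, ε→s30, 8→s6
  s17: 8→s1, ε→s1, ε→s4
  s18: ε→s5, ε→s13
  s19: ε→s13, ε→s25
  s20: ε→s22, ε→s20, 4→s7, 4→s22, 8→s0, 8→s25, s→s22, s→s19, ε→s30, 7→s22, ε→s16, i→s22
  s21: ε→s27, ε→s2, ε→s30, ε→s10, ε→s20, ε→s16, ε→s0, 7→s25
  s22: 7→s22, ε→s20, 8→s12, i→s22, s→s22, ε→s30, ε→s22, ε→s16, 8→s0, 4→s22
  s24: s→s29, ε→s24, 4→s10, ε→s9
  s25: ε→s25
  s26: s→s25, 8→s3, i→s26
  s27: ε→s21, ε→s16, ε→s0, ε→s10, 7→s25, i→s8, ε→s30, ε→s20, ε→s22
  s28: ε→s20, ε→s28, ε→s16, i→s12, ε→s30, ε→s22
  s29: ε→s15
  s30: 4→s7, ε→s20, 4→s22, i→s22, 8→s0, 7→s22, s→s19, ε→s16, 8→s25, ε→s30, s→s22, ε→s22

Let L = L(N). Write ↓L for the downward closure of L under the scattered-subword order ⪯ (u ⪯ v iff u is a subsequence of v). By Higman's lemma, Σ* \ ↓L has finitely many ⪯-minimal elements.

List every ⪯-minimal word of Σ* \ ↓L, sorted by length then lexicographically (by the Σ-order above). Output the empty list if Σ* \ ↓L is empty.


Antichain: [8].

|Q|=31, |F|=4, |δ|=116 (62 ε).
min D↑ (2 st, q0=0, F={1}): 0:s→0,4→0,i→0,8→1,7→0 1:s→1,4→1,i→1,8→1,7→1 [Hopcroft].
'8': |S_i|=[15, 8] end={s0,s10,s12,s13,s18,s25,s5,s6} ∉↓L; 1/1 del acc.
1 words, ⪯-incomp.
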